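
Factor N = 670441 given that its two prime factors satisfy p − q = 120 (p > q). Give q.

761

Since p = q + 120, we have 670441 = q(q + 120), so q² + 120q − 670441 = 0.
Discriminant: 120² + 4·670441 = 14400 + 2681764 = 2696164; √2696164 = 1642.
q = (−120 + 1642)/2 = 761, and p = q + 120 = 881.
Check: 761 · 881 = 670441.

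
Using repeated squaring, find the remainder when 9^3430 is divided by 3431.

9^1 ≡ 9 (mod 3431)
9^2 ≡ 9^2 = 81 ≡ 81 (mod 3431)
9^4 ≡ 81^2 = 6561 ≡ 3130 (mod 3431)
9^8 ≡ 3130^2 = 9796900 ≡ 1395 (mod 3431)
9^16 ≡ 1395^2 = 1946025 ≡ 648 (mod 3431)
9^32 ≡ 648^2 = 419904 ≡ 1322 (mod 3431)
9^64 ≡ 1322^2 = 1747684 ≡ 1305 (mod 3431)
9^128 ≡ 1305^2 = 1703025 ≡ 1249 (mod 3431)
9^256 ≡ 1249^2 = 1560001 ≡ 2327 (mod 3431)
9^512 ≡ 2327^2 = 5414929 ≡ 811 (mod 3431)
9^1024 ≡ 811^2 = 657721 ≡ 2400 (mod 3431)
9^2048 ≡ 2400^2 = 5760000 ≡ 2782 (mod 3431)
3430 = 2048 + 1024 + 256 + 64 + 32 + 4 + 2 in binary powers of 2.
So 9^3430 ≡ 2782 · 2400 · 2327 · 1305 · 1322 · 3130 · 81 ≡ 2327 (mod 3431).
Since 2327 ≠ 1, base 9 is a Fermat witness: 3431 is composite.

2327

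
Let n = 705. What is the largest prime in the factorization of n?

47

705 = 3 · 235
235 = 5 · 47
47 is prime.
So 705 = 3 · 5 · 47; the largest prime factor is 47.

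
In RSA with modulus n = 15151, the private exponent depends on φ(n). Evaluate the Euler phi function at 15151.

Factor: 15151 = 109 · 139.
φ(15151) = (109−1) · (139−1) = 108 · 138 = 14904.

14904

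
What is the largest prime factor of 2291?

79

2291 = 29 · 79
79 is prime.
So 2291 = 29 · 79; the largest prime factor is 79.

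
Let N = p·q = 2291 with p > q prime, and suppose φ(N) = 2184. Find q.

φ(n) = (p−1)(q−1) = n − (p+q) + 1, so p + q = 2291 − 2184 + 1 = 108.
p and q are the roots of t² − 108t + 2291 = 0.
Discriminant: 108² − 4·2291 = 11664 − 9164 = 2500; √2500 = 50.
q = (108 − 50)/2 = 29, p = (108 + 50)/2 = 79.
Check: 29 · 79 = 2291.

29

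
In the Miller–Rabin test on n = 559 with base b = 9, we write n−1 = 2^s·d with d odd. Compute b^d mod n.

391

559 − 1 = 558 = 2^1 · 279, so d = 279.
9^1 ≡ 9 (mod 559)
9^2 ≡ 9^2 = 81 ≡ 81 (mod 559)
9^4 ≡ 81^2 = 6561 ≡ 412 (mod 559)
9^8 ≡ 412^2 = 169744 ≡ 367 (mod 559)
9^16 ≡ 367^2 = 134689 ≡ 529 (mod 559)
9^32 ≡ 529^2 = 279841 ≡ 341 (mod 559)
9^64 ≡ 341^2 = 116281 ≡ 9 (mod 559)
9^128 ≡ 9^2 = 81 ≡ 81 (mod 559)
9^256 ≡ 81^2 = 6561 ≡ 412 (mod 559)
279 = 256 + 16 + 4 + 2 + 1 in binary powers of 2.
So 9^279 ≡ 412 · 529 · 412 · 81 · 9 ≡ 391 (mod 559).
Squaring chain: 391; never reaches −1, so base 9 is a Miller–Rabin witness that 559 is composite.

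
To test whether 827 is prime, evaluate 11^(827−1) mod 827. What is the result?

11^1 ≡ 11 (mod 827)
11^2 ≡ 11^2 = 121 ≡ 121 (mod 827)
11^4 ≡ 121^2 = 14641 ≡ 582 (mod 827)
11^8 ≡ 582^2 = 338724 ≡ 481 (mod 827)
11^16 ≡ 481^2 = 231361 ≡ 628 (mod 827)
11^32 ≡ 628^2 = 394384 ≡ 732 (mod 827)
11^64 ≡ 732^2 = 535824 ≡ 755 (mod 827)
11^128 ≡ 755^2 = 570025 ≡ 222 (mod 827)
11^256 ≡ 222^2 = 49284 ≡ 491 (mod 827)
11^512 ≡ 491^2 = 241081 ≡ 424 (mod 827)
826 = 512 + 256 + 32 + 16 + 8 + 2 in binary powers of 2.
So 11^826 ≡ 424 · 491 · 732 · 628 · 481 · 121 ≡ 1 (mod 827).
Since the result is 1, base 11 gives no evidence that 827 is composite.

1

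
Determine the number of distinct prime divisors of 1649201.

1649201 = 29^2 · 1961
1961 = 37 · 53
1649201 = 29^2 · 37 · 53, which has 3 distinct prime factors.

3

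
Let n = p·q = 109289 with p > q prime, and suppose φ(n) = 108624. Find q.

φ(n) = (p−1)(q−1) = n − (p+q) + 1, so p + q = 109289 − 108624 + 1 = 666.
p and q are the roots of t² − 666t + 109289 = 0.
Discriminant: 666² − 4·109289 = 443556 − 437156 = 6400; √6400 = 80.
q = (666 − 80)/2 = 293, p = (666 + 80)/2 = 373.
Check: 293 · 373 = 109289.

293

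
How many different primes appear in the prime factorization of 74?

74 = 2 · 37
74 = 2 · 37, which has 2 distinct prime factors.

2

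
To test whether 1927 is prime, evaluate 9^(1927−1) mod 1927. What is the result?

9^1 ≡ 9 (mod 1927)
9^2 ≡ 9^2 = 81 ≡ 81 (mod 1927)
9^4 ≡ 81^2 = 6561 ≡ 780 (mod 1927)
9^8 ≡ 780^2 = 608400 ≡ 1395 (mod 1927)
9^16 ≡ 1395^2 = 1946025 ≡ 1682 (mod 1927)
9^32 ≡ 1682^2 = 2829124 ≡ 288 (mod 1927)
9^64 ≡ 288^2 = 82944 ≡ 83 (mod 1927)
9^128 ≡ 83^2 = 6889 ≡ 1108 (mod 1927)
9^256 ≡ 1108^2 = 1227664 ≡ 165 (mod 1927)
9^512 ≡ 165^2 = 27225 ≡ 247 (mod 1927)
9^1024 ≡ 247^2 = 61009 ≡ 1272 (mod 1927)
1926 = 1024 + 512 + 256 + 128 + 4 + 2 in binary powers of 2.
So 9^1926 ≡ 1272 · 247 · 165 · 1108 · 780 · 81 ≡ 286 (mod 1927).
Since 286 ≠ 1, base 9 is a Fermat witness: 1927 is composite.

286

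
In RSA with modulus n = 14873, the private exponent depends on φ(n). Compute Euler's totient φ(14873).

14628

Factor: 14873 = 107 · 139.
φ(14873) = (107−1) · (139−1) = 106 · 138 = 14628.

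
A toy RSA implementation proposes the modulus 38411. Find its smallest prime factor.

71

38411 is odd.
Digit sum 17, not divisible by 3.
Ends in 1: not divisible by 5.
7: 38411 = 7·5487 + 2
11: 38411 = 11·3491 + 10
13: 38411 = 13·2954 + 9
17: 38411 = 17·2259 + 8
19: 38411 = 19·2021 + 12
23: 38411 = 23·1670 + 1
29: 38411 = 29·1324 + 15
31: 38411 = 31·1239 + 2
37: 38411 = 37·1038 + 5
41: 38411 = 41·936 + 35
43: 38411 = 43·893 + 12
47: 38411 = 47·817 + 12
53: 38411 = 53·724 + 39
59: 38411 = 59·651 + 2
61: 38411 = 61·629 + 42
67: 38411 = 67·573 + 20
71: 38411 = 71·541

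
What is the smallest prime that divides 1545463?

1545463 is odd.
Digit sum 28, not divisible by 3.
Ends in 3: not divisible by 5.
7: 1545463 = 7·220780 + 3
11: 1545463 = 11·140496 + 7
13: 1545463 = 13·118881 + 10
17: 1545463 = 17·90909 + 10
19: 1545463 = 19·81340 + 3
23: 1545463 = 23·67194 + 1
29: 1545463 = 29·53291 + 24
31: 1545463 = 31·49853 + 20
37: 1545463 = 37·41769 + 10
41: 1545463 = 41·37694 + 9
43: 1545463 = 43·35941

43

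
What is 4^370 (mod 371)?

4^1 ≡ 4 (mod 371)
4^2 ≡ 4^2 = 16 ≡ 16 (mod 371)
4^4 ≡ 16^2 = 256 ≡ 256 (mod 371)
4^8 ≡ 256^2 = 65536 ≡ 240 (mod 371)
4^16 ≡ 240^2 = 57600 ≡ 95 (mod 371)
4^32 ≡ 95^2 = 9025 ≡ 121 (mod 371)
4^64 ≡ 121^2 = 14641 ≡ 172 (mod 371)
4^128 ≡ 172^2 = 29584 ≡ 275 (mod 371)
4^256 ≡ 275^2 = 75625 ≡ 312 (mod 371)
370 = 256 + 64 + 32 + 16 + 2 in binary powers of 2.
So 4^370 ≡ 312 · 172 · 121 · 95 · 16 ≡ 333 (mod 371).
Since 333 ≠ 1, base 4 is a Fermat witness: 371 is composite.

333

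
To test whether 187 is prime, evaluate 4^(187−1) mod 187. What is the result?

169

4^1 ≡ 4 (mod 187)
4^2 ≡ 4^2 = 16 ≡ 16 (mod 187)
4^4 ≡ 16^2 = 256 ≡ 69 (mod 187)
4^8 ≡ 69^2 = 4761 ≡ 86 (mod 187)
4^16 ≡ 86^2 = 7396 ≡ 103 (mod 187)
4^32 ≡ 103^2 = 10609 ≡ 137 (mod 187)
4^64 ≡ 137^2 = 18769 ≡ 69 (mod 187)
4^128 ≡ 69^2 = 4761 ≡ 86 (mod 187)
186 = 128 + 32 + 16 + 8 + 2 in binary powers of 2.
So 4^186 ≡ 86 · 137 · 103 · 86 · 16 ≡ 169 (mod 187).
Since 169 ≠ 1, base 4 is a Fermat witness: 187 is composite.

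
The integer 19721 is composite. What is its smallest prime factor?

19721 is odd.
Digit sum 20, not divisible by 3.
Ends in 1: not divisible by 5.
7: 19721 = 7·2817 + 2
11: 19721 = 11·1792 + 9
13: 19721 = 13·1517

13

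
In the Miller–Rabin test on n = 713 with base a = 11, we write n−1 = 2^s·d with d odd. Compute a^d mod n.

172

713 − 1 = 712 = 2^3 · 89, so d = 89.
11^1 ≡ 11 (mod 713)
11^2 ≡ 11^2 = 121 ≡ 121 (mod 713)
11^4 ≡ 121^2 = 14641 ≡ 381 (mod 713)
11^8 ≡ 381^2 = 145161 ≡ 422 (mod 713)
11^16 ≡ 422^2 = 178084 ≡ 547 (mod 713)
11^32 ≡ 547^2 = 299209 ≡ 462 (mod 713)
11^64 ≡ 462^2 = 213444 ≡ 257 (mod 713)
89 = 64 + 16 + 8 + 1 in binary powers of 2.
So 11^89 ≡ 257 · 547 · 422 · 11 ≡ 172 (mod 713).
Squaring chain: 172 → 351 → 565; never reaches −1, so base 11 is a Miller–Rabin witness that 713 is composite.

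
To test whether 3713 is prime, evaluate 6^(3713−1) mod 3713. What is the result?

1225

6^1 ≡ 6 (mod 3713)
6^2 ≡ 6^2 = 36 ≡ 36 (mod 3713)
6^4 ≡ 36^2 = 1296 ≡ 1296 (mod 3713)
6^8 ≡ 1296^2 = 1679616 ≡ 1340 (mod 3713)
6^16 ≡ 1340^2 = 1795600 ≡ 2221 (mod 3713)
6^32 ≡ 2221^2 = 4932841 ≡ 1977 (mod 3713)
6^64 ≡ 1977^2 = 3908529 ≡ 2453 (mod 3713)
6^128 ≡ 2453^2 = 6017209 ≡ 2149 (mod 3713)
6^256 ≡ 2149^2 = 4618201 ≡ 2942 (mod 3713)
6^512 ≡ 2942^2 = 8655364 ≡ 361 (mod 3713)
6^1024 ≡ 361^2 = 130321 ≡ 366 (mod 3713)
6^2048 ≡ 366^2 = 133956 ≡ 288 (mod 3713)
3712 = 2048 + 1024 + 512 + 128 in binary powers of 2.
So 6^3712 ≡ 288 · 366 · 361 · 2149 ≡ 1225 (mod 3713).
Since 1225 ≠ 1, base 6 is a Fermat witness: 3713 is composite.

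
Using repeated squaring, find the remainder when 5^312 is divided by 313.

5^1 ≡ 5 (mod 313)
5^2 ≡ 5^2 = 25 ≡ 25 (mod 313)
5^4 ≡ 25^2 = 625 ≡ 312 (mod 313)
5^8 ≡ 312^2 = 97344 ≡ 1 (mod 313)
5^16 ≡ 1^2 = 1 ≡ 1 (mod 313)
5^32 ≡ 1^2 = 1 ≡ 1 (mod 313)
5^64 ≡ 1^2 = 1 ≡ 1 (mod 313)
5^128 ≡ 1^2 = 1 ≡ 1 (mod 313)
5^256 ≡ 1^2 = 1 ≡ 1 (mod 313)
312 = 256 + 32 + 16 + 8 in binary powers of 2.
So 5^312 ≡ 1 · 1 · 1 · 1 ≡ 1 (mod 313).
Since the result is 1, base 5 gives no evidence that 313 is composite.

1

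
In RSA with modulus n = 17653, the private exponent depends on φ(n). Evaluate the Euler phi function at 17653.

Factor: 17653 = 127 · 139.
φ(17653) = (127−1) · (139−1) = 126 · 138 = 17388.

17388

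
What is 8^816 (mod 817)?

8^1 ≡ 8 (mod 817)
8^2 ≡ 8^2 = 64 ≡ 64 (mod 817)
8^4 ≡ 64^2 = 4096 ≡ 11 (mod 817)
8^8 ≡ 11^2 = 121 ≡ 121 (mod 817)
8^16 ≡ 121^2 = 14641 ≡ 752 (mod 817)
8^32 ≡ 752^2 = 565504 ≡ 140 (mod 817)
8^64 ≡ 140^2 = 19600 ≡ 809 (mod 817)
8^128 ≡ 809^2 = 654481 ≡ 64 (mod 817)
8^256 ≡ 64^2 = 4096 ≡ 11 (mod 817)
8^512 ≡ 11^2 = 121 ≡ 121 (mod 817)
816 = 512 + 256 + 32 + 16 in binary powers of 2.
So 8^816 ≡ 121 · 11 · 140 · 752 ≡ 742 (mod 817).
Since 742 ≠ 1, base 8 is a Fermat witness: 817 is composite.

742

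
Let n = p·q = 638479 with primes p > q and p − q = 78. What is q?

761

Since p = q + 78, we have 638479 = q(q + 78), so q² + 78q − 638479 = 0.
Discriminant: 78² + 4·638479 = 6084 + 2553916 = 2560000; √2560000 = 1600.
q = (−78 + 1600)/2 = 761, and p = q + 78 = 839.
Check: 761 · 839 = 638479.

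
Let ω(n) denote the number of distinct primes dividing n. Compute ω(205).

2

205 = 5 · 41
205 = 5 · 41, which has 2 distinct prime factors.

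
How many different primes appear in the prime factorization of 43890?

43890 = 2 · 21945
21945 = 3 · 7315
7315 = 5 · 1463
1463 = 7 · 209
209 = 11 · 19
43890 = 2 · 3 · 5 · 7 · 11 · 19, which has 6 distinct prime factors.

6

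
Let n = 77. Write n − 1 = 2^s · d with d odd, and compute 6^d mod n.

77 − 1 = 76 = 2^2 · 19, so d = 19.
6^1 ≡ 6 (mod 77)
6^2 ≡ 6^2 = 36 ≡ 36 (mod 77)
6^4 ≡ 36^2 = 1296 ≡ 64 (mod 77)
6^8 ≡ 64^2 = 4096 ≡ 15 (mod 77)
6^16 ≡ 15^2 = 225 ≡ 71 (mod 77)
19 = 16 + 2 + 1 in binary powers of 2.
So 6^19 ≡ 71 · 36 · 6 ≡ 13 (mod 77).
Squaring chain: 13 → 15; never reaches −1, so base 6 is a Miller–Rabin witness that 77 is composite.

13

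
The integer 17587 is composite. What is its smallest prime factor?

43

17587 is odd.
Digit sum 28, not divisible by 3.
Ends in 7: not divisible by 5.
7: 17587 = 7·2512 + 3
11: 17587 = 11·1598 + 9
13: 17587 = 13·1352 + 11
17: 17587 = 17·1034 + 9
19: 17587 = 19·925 + 12
23: 17587 = 23·764 + 15
29: 17587 = 29·606 + 13
31: 17587 = 31·567 + 10
37: 17587 = 37·475 + 12
41: 17587 = 41·428 + 39
43: 17587 = 43·409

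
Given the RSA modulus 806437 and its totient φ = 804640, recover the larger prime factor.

φ(n) = (p−1)(q−1) = n − (p+q) + 1, so p + q = 806437 − 804640 + 1 = 1798.
p and q are the roots of t² − 1798t + 806437 = 0.
Discriminant: 1798² − 4·806437 = 3232804 − 3225748 = 7056; √7056 = 84.
q = (1798 − 84)/2 = 857, p = (1798 + 84)/2 = 941.
Check: 857 · 941 = 806437.

941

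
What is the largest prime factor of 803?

803 = 11 · 73
73 is prime.
So 803 = 11 · 73; the largest prime factor is 73.

73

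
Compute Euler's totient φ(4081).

Factor: 4081 = 7 · 11 · 53.
φ(4081) = (7−1) · (11−1) · (53−1) = 6 · 10 · 52 = 3120.

3120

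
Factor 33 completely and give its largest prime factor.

33 = 3 · 11
11 is prime.
So 33 = 3 · 11; the largest prime factor is 11.

11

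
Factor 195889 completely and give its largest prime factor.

89

195889 = 31 · 6319
6319 = 71 · 89
89 is prime.
So 195889 = 31 · 71 · 89; the largest prime factor is 89.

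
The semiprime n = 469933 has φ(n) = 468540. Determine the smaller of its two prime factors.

φ(n) = (p−1)(q−1) = n − (p+q) + 1, so p + q = 469933 − 468540 + 1 = 1394.
p and q are the roots of t² − 1394t + 469933 = 0.
Discriminant: 1394² − 4·469933 = 1943236 − 1879732 = 63504; √63504 = 252.
q = (1394 − 252)/2 = 571, p = (1394 + 252)/2 = 823.
Check: 571 · 823 = 469933.

571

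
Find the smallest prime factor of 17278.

17278 is even: 2 divides it.

2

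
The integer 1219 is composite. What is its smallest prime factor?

1219 is odd.
Digit sum 13, not divisible by 3.
Ends in 9: not divisible by 5.
7: 1219 = 7·174 + 1
11: 1219 = 11·110 + 9
13: 1219 = 13·93 + 10
17: 1219 = 17·71 + 12
19: 1219 = 19·64 + 3
23: 1219 = 23·53

23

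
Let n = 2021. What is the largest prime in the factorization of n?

47

2021 = 43 · 47
47 is prime.
So 2021 = 43 · 47; the largest prime factor is 47.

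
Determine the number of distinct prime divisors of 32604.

5

32604 = 2^2 · 8151
8151 = 3 · 2717
2717 = 11 · 247
247 = 13 · 19
32604 = 2^2 · 3 · 11 · 13 · 19, which has 5 distinct prime factors.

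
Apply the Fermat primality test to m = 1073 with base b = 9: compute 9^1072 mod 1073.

194

9^1 ≡ 9 (mod 1073)
9^2 ≡ 9^2 = 81 ≡ 81 (mod 1073)
9^4 ≡ 81^2 = 6561 ≡ 123 (mod 1073)
9^8 ≡ 123^2 = 15129 ≡ 107 (mod 1073)
9^16 ≡ 107^2 = 11449 ≡ 719 (mod 1073)
9^32 ≡ 719^2 = 516961 ≡ 848 (mod 1073)
9^64 ≡ 848^2 = 719104 ≡ 194 (mod 1073)
9^128 ≡ 194^2 = 37636 ≡ 81 (mod 1073)
9^256 ≡ 81^2 = 6561 ≡ 123 (mod 1073)
9^512 ≡ 123^2 = 15129 ≡ 107 (mod 1073)
9^1024 ≡ 107^2 = 11449 ≡ 719 (mod 1073)
1072 = 1024 + 32 + 16 in binary powers of 2.
So 9^1072 ≡ 719 · 848 · 719 ≡ 194 (mod 1073).
Since 194 ≠ 1, base 9 is a Fermat witness: 1073 is composite.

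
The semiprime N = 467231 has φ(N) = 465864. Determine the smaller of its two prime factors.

φ(n) = (p−1)(q−1) = n − (p+q) + 1, so p + q = 467231 − 465864 + 1 = 1368.
p and q are the roots of t² − 1368t + 467231 = 0.
Discriminant: 1368² − 4·467231 = 1871424 − 1868924 = 2500; √2500 = 50.
q = (1368 − 50)/2 = 659, p = (1368 + 50)/2 = 709.
Check: 659 · 709 = 467231.

659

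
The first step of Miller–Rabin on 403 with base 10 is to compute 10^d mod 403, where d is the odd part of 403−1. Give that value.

403 − 1 = 402 = 2^1 · 201, so d = 201.
10^1 ≡ 10 (mod 403)
10^2 ≡ 10^2 = 100 ≡ 100 (mod 403)
10^4 ≡ 100^2 = 10000 ≡ 328 (mod 403)
10^8 ≡ 328^2 = 107584 ≡ 386 (mod 403)
10^16 ≡ 386^2 = 148996 ≡ 289 (mod 403)
10^32 ≡ 289^2 = 83521 ≡ 100 (mod 403)
10^64 ≡ 100^2 = 10000 ≡ 328 (mod 403)
10^128 ≡ 328^2 = 107584 ≡ 386 (mod 403)
201 = 128 + 64 + 8 + 1 in binary powers of 2.
So 10^201 ≡ 386 · 328 · 386 · 10 ≡ 64 (mod 403).
Squaring chain: 64; never reaches −1, so base 10 is a Miller–Rabin witness that 403 is composite.

64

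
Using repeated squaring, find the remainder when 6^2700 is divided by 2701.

1

6^1 ≡ 6 (mod 2701)
6^2 ≡ 6^2 = 36 ≡ 36 (mod 2701)
6^4 ≡ 36^2 = 1296 ≡ 1296 (mod 2701)
6^8 ≡ 1296^2 = 1679616 ≡ 2295 (mod 2701)
6^16 ≡ 2295^2 = 5267025 ≡ 75 (mod 2701)
6^32 ≡ 75^2 = 5625 ≡ 223 (mod 2701)
6^64 ≡ 223^2 = 49729 ≡ 1111 (mod 2701)
6^128 ≡ 1111^2 = 1234321 ≡ 2665 (mod 2701)
6^256 ≡ 2665^2 = 7102225 ≡ 1296 (mod 2701)
6^512 ≡ 1296^2 = 1679616 ≡ 2295 (mod 2701)
6^1024 ≡ 2295^2 = 5267025 ≡ 75 (mod 2701)
6^2048 ≡ 75^2 = 5625 ≡ 223 (mod 2701)
2700 = 2048 + 512 + 128 + 8 + 4 in binary powers of 2.
So 6^2700 ≡ 223 · 2295 · 2665 · 2295 · 1296 ≡ 1 (mod 2701).
Since the result is 1, base 6 gives no evidence that 2701 is composite.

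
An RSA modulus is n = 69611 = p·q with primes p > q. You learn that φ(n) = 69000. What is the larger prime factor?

461

φ(n) = (p−1)(q−1) = n − (p+q) + 1, so p + q = 69611 − 69000 + 1 = 612.
p and q are the roots of t² − 612t + 69611 = 0.
Discriminant: 612² − 4·69611 = 374544 − 278444 = 96100; √96100 = 310.
q = (612 − 310)/2 = 151, p = (612 + 310)/2 = 461.
Check: 151 · 461 = 69611.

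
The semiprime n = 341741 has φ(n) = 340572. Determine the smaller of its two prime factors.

φ(n) = (p−1)(q−1) = n − (p+q) + 1, so p + q = 341741 − 340572 + 1 = 1170.
p and q are the roots of t² − 1170t + 341741 = 0.
Discriminant: 1170² − 4·341741 = 1368900 − 1366964 = 1936; √1936 = 44.
q = (1170 − 44)/2 = 563, p = (1170 + 44)/2 = 607.
Check: 563 · 607 = 341741.

563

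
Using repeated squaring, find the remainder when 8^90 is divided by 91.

8^1 ≡ 8 (mod 91)
8^2 ≡ 8^2 = 64 ≡ 64 (mod 91)
8^4 ≡ 64^2 = 4096 ≡ 1 (mod 91)
8^8 ≡ 1^2 = 1 ≡ 1 (mod 91)
8^16 ≡ 1^2 = 1 ≡ 1 (mod 91)
8^32 ≡ 1^2 = 1 ≡ 1 (mod 91)
8^64 ≡ 1^2 = 1 ≡ 1 (mod 91)
90 = 64 + 16 + 8 + 2 in binary powers of 2.
So 8^90 ≡ 1 · 1 · 1 · 64 ≡ 64 (mod 91).
Since 64 ≠ 1, base 8 is a Fermat witness: 91 is composite.

64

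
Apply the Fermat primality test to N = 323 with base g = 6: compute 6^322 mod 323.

104

6^1 ≡ 6 (mod 323)
6^2 ≡ 6^2 = 36 ≡ 36 (mod 323)
6^4 ≡ 36^2 = 1296 ≡ 4 (mod 323)
6^8 ≡ 4^2 = 16 ≡ 16 (mod 323)
6^16 ≡ 16^2 = 256 ≡ 256 (mod 323)
6^32 ≡ 256^2 = 65536 ≡ 290 (mod 323)
6^64 ≡ 290^2 = 84100 ≡ 120 (mod 323)
6^128 ≡ 120^2 = 14400 ≡ 188 (mod 323)
6^256 ≡ 188^2 = 35344 ≡ 137 (mod 323)
322 = 256 + 64 + 2 in binary powers of 2.
So 6^322 ≡ 137 · 120 · 36 ≡ 104 (mod 323).
Since 104 ≠ 1, base 6 is a Fermat witness: 323 is composite.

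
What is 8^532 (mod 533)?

469

8^1 ≡ 8 (mod 533)
8^2 ≡ 8^2 = 64 ≡ 64 (mod 533)
8^4 ≡ 64^2 = 4096 ≡ 365 (mod 533)
8^8 ≡ 365^2 = 133225 ≡ 508 (mod 533)
8^16 ≡ 508^2 = 258064 ≡ 92 (mod 533)
8^32 ≡ 92^2 = 8464 ≡ 469 (mod 533)
8^64 ≡ 469^2 = 219961 ≡ 365 (mod 533)
8^128 ≡ 365^2 = 133225 ≡ 508 (mod 533)
8^256 ≡ 508^2 = 258064 ≡ 92 (mod 533)
8^512 ≡ 92^2 = 8464 ≡ 469 (mod 533)
532 = 512 + 16 + 4 in binary powers of 2.
So 8^532 ≡ 469 · 92 · 365 ≡ 469 (mod 533).
Since 469 ≠ 1, base 8 is a Fermat witness: 533 is composite.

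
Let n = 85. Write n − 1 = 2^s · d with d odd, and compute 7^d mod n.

62

85 − 1 = 84 = 2^2 · 21, so d = 21.
7^1 ≡ 7 (mod 85)
7^2 ≡ 7^2 = 49 ≡ 49 (mod 85)
7^4 ≡ 49^2 = 2401 ≡ 21 (mod 85)
7^8 ≡ 21^2 = 441 ≡ 16 (mod 85)
7^16 ≡ 16^2 = 256 ≡ 1 (mod 85)
21 = 16 + 4 + 1 in binary powers of 2.
So 7^21 ≡ 1 · 21 · 7 ≡ 62 (mod 85).
Squaring chain: 62 → 19; never reaches −1, so base 7 is a Miller–Rabin witness that 85 is composite.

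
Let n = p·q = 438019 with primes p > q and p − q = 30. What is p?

Since p = q + 30, we have 438019 = q(q + 30), so q² + 30q − 438019 = 0.
Discriminant: 30² + 4·438019 = 900 + 1752076 = 1752976; √1752976 = 1324.
q = (−30 + 1324)/2 = 647, and p = q + 30 = 677.
Check: 647 · 677 = 438019.

677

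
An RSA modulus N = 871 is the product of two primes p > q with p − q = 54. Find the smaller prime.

13

Since p = q + 54, we have 871 = q(q + 54), so q² + 54q − 871 = 0.
Discriminant: 54² + 4·871 = 2916 + 3484 = 6400; √6400 = 80.
q = (−54 + 80)/2 = 13, and p = q + 54 = 67.
Check: 13 · 67 = 871.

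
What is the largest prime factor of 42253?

42253 = 29 · 1457
1457 = 31 · 47
47 is prime.
So 42253 = 29 · 31 · 47; the largest prime factor is 47.

47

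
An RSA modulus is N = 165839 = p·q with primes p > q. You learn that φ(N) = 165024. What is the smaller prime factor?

383

φ(n) = (p−1)(q−1) = n − (p+q) + 1, so p + q = 165839 − 165024 + 1 = 816.
p and q are the roots of t² − 816t + 165839 = 0.
Discriminant: 816² − 4·165839 = 665856 − 663356 = 2500; √2500 = 50.
q = (816 − 50)/2 = 383, p = (816 + 50)/2 = 433.
Check: 383 · 433 = 165839.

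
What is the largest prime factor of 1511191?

1511191 = 11 · 137381
137381 = 37 · 3713
3713 = 47 · 79
79 is prime.
So 1511191 = 11 · 37 · 47 · 79; the largest prime factor is 79.

79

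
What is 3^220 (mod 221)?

3^1 ≡ 3 (mod 221)
3^2 ≡ 3^2 = 9 ≡ 9 (mod 221)
3^4 ≡ 9^2 = 81 ≡ 81 (mod 221)
3^8 ≡ 81^2 = 6561 ≡ 152 (mod 221)
3^16 ≡ 152^2 = 23104 ≡ 120 (mod 221)
3^32 ≡ 120^2 = 14400 ≡ 35 (mod 221)
3^64 ≡ 35^2 = 1225 ≡ 120 (mod 221)
3^128 ≡ 120^2 = 14400 ≡ 35 (mod 221)
220 = 128 + 64 + 16 + 8 + 4 in binary powers of 2.
So 3^220 ≡ 35 · 120 · 120 · 152 · 81 ≡ 55 (mod 221).
Since 55 ≠ 1, base 3 is a Fermat witness: 221 is composite.

55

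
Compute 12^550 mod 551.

12^1 ≡ 12 (mod 551)
12^2 ≡ 12^2 = 144 ≡ 144 (mod 551)
12^4 ≡ 144^2 = 20736 ≡ 349 (mod 551)
12^8 ≡ 349^2 = 121801 ≡ 30 (mod 551)
12^16 ≡ 30^2 = 900 ≡ 349 (mod 551)
12^32 ≡ 349^2 = 121801 ≡ 30 (mod 551)
12^64 ≡ 30^2 = 900 ≡ 349 (mod 551)
12^128 ≡ 349^2 = 121801 ≡ 30 (mod 551)
12^256 ≡ 30^2 = 900 ≡ 349 (mod 551)
12^512 ≡ 349^2 = 121801 ≡ 30 (mod 551)
550 = 512 + 32 + 4 + 2 in binary powers of 2.
So 12^550 ≡ 30 · 30 · 349 · 144 ≡ 463 (mod 551).
Since 463 ≠ 1, base 12 is a Fermat witness: 551 is composite.

463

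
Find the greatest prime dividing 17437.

17437 = 7 · 2491
2491 = 47 · 53
53 is prime.
So 17437 = 7 · 47 · 53; the largest prime factor is 53.

53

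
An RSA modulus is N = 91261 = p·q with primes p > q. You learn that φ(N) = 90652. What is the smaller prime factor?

φ(n) = (p−1)(q−1) = n − (p+q) + 1, so p + q = 91261 − 90652 + 1 = 610.
p and q are the roots of t² − 610t + 91261 = 0.
Discriminant: 610² − 4·91261 = 372100 − 365044 = 7056; √7056 = 84.
q = (610 − 84)/2 = 263, p = (610 + 84)/2 = 347.
Check: 263 · 347 = 91261.

263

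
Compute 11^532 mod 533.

146

11^1 ≡ 11 (mod 533)
11^2 ≡ 11^2 = 121 ≡ 121 (mod 533)
11^4 ≡ 121^2 = 14641 ≡ 250 (mod 533)
11^8 ≡ 250^2 = 62500 ≡ 139 (mod 533)
11^16 ≡ 139^2 = 19321 ≡ 133 (mod 533)
11^32 ≡ 133^2 = 17689 ≡ 100 (mod 533)
11^64 ≡ 100^2 = 10000 ≡ 406 (mod 533)
11^128 ≡ 406^2 = 164836 ≡ 139 (mod 533)
11^256 ≡ 139^2 = 19321 ≡ 133 (mod 533)
11^512 ≡ 133^2 = 17689 ≡ 100 (mod 533)
532 = 512 + 16 + 4 in binary powers of 2.
So 11^532 ≡ 100 · 133 · 250 ≡ 146 (mod 533).
Since 146 ≠ 1, base 11 is a Fermat witness: 533 is composite.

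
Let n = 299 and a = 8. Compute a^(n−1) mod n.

8^1 ≡ 8 (mod 299)
8^2 ≡ 8^2 = 64 ≡ 64 (mod 299)
8^4 ≡ 64^2 = 4096 ≡ 209 (mod 299)
8^8 ≡ 209^2 = 43681 ≡ 27 (mod 299)
8^16 ≡ 27^2 = 729 ≡ 131 (mod 299)
8^32 ≡ 131^2 = 17161 ≡ 118 (mod 299)
8^64 ≡ 118^2 = 13924 ≡ 170 (mod 299)
8^128 ≡ 170^2 = 28900 ≡ 196 (mod 299)
8^256 ≡ 196^2 = 38416 ≡ 144 (mod 299)
298 = 256 + 32 + 8 + 2 in binary powers of 2.
So 8^298 ≡ 144 · 118 · 27 · 64 ≡ 77 (mod 299).
Since 77 ≠ 1, base 8 is a Fermat witness: 299 is composite.

77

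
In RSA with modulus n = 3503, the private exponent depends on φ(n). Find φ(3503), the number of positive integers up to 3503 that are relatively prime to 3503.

Factor: 3503 = 31 · 113.
φ(3503) = (31−1) · (113−1) = 30 · 112 = 3360.

3360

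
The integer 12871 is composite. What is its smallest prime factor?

12871 is odd.
Digit sum 19, not divisible by 3.
Ends in 1: not divisible by 5.
7: 12871 = 7·1838 + 5
11: 12871 = 11·1170 + 1
13: 12871 = 13·990 + 1
17: 12871 = 17·757 + 2
19: 12871 = 19·677 + 8
23: 12871 = 23·559 + 14
29: 12871 = 29·443 + 24
31: 12871 = 31·415 + 6
37: 12871 = 37·347 + 32
41: 12871 = 41·313 + 38
43: 12871 = 43·299 + 14
47: 12871 = 47·273 + 40
53: 12871 = 53·242 + 45
59: 12871 = 59·218 + 9
61: 12871 = 61·211

61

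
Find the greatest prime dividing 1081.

47

1081 = 23 · 47
47 is prime.
So 1081 = 23 · 47; the largest prime factor is 47.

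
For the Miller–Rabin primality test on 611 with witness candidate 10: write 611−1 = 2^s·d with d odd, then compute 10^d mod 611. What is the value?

160

611 − 1 = 610 = 2^1 · 305, so d = 305.
10^1 ≡ 10 (mod 611)
10^2 ≡ 10^2 = 100 ≡ 100 (mod 611)
10^4 ≡ 100^2 = 10000 ≡ 224 (mod 611)
10^8 ≡ 224^2 = 50176 ≡ 74 (mod 611)
10^16 ≡ 74^2 = 5476 ≡ 588 (mod 611)
10^32 ≡ 588^2 = 345744 ≡ 529 (mod 611)
10^64 ≡ 529^2 = 279841 ≡ 3 (mod 611)
10^128 ≡ 3^2 = 9 ≡ 9 (mod 611)
10^256 ≡ 9^2 = 81 ≡ 81 (mod 611)
305 = 256 + 32 + 16 + 1 in binary powers of 2.
So 10^305 ≡ 81 · 529 · 588 · 10 ≡ 160 (mod 611).
Squaring chain: 160; never reaches −1, so base 10 is a Miller–Rabin witness that 611 is composite.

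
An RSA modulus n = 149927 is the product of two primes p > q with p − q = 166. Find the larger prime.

479

Since p = q + 166, we have 149927 = q(q + 166), so q² + 166q − 149927 = 0.
Discriminant: 166² + 4·149927 = 27556 + 599708 = 627264; √627264 = 792.
q = (−166 + 792)/2 = 313, and p = q + 166 = 479.
Check: 313 · 479 = 149927.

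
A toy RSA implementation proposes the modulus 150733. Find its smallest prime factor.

11

150733 is odd.
Digit sum 19, not divisible by 3.
Ends in 3: not divisible by 5.
7: 150733 = 7·21533 + 2
11: 150733 = 11·13703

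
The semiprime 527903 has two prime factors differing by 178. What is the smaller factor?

Since p = q + 178, we have 527903 = q(q + 178), so q² + 178q − 527903 = 0.
Discriminant: 178² + 4·527903 = 31684 + 2111612 = 2143296; √2143296 = 1464.
q = (−178 + 1464)/2 = 643, and p = q + 178 = 821.
Check: 643 · 821 = 527903.

643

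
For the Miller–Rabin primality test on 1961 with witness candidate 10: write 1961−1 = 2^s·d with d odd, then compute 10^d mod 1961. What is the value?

1961 − 1 = 1960 = 2^3 · 245, so d = 245.
10^1 ≡ 10 (mod 1961)
10^2 ≡ 10^2 = 100 ≡ 100 (mod 1961)
10^4 ≡ 100^2 = 10000 ≡ 195 (mod 1961)
10^8 ≡ 195^2 = 38025 ≡ 766 (mod 1961)
10^16 ≡ 766^2 = 586756 ≡ 417 (mod 1961)
10^32 ≡ 417^2 = 173889 ≡ 1321 (mod 1961)
10^64 ≡ 1321^2 = 1745041 ≡ 1712 (mod 1961)
10^128 ≡ 1712^2 = 2930944 ≡ 1210 (mod 1961)
245 = 128 + 64 + 32 + 16 + 4 + 1 in binary powers of 2.
So 10^245 ≡ 1210 · 1712 · 1321 · 417 · 195 · 10 ≡ 1210 (mod 1961).
Squaring chain: 1210 → 1194 → 1950; never reaches −1, so base 10 is a Miller–Rabin witness that 1961 is composite.

1210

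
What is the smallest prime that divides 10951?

47

10951 is odd.
Digit sum 16, not divisible by 3.
Ends in 1: not divisible by 5.
7: 10951 = 7·1564 + 3
11: 10951 = 11·995 + 6
13: 10951 = 13·842 + 5
17: 10951 = 17·644 + 3
19: 10951 = 19·576 + 7
23: 10951 = 23·476 + 3
29: 10951 = 29·377 + 18
31: 10951 = 31·353 + 8
37: 10951 = 37·295 + 36
41: 10951 = 41·267 + 4
43: 10951 = 43·254 + 29
47: 10951 = 47·233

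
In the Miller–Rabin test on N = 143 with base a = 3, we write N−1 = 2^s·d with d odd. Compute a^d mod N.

113

143 − 1 = 142 = 2^1 · 71, so d = 71.
3^1 ≡ 3 (mod 143)
3^2 ≡ 3^2 = 9 ≡ 9 (mod 143)
3^4 ≡ 9^2 = 81 ≡ 81 (mod 143)
3^8 ≡ 81^2 = 6561 ≡ 126 (mod 143)
3^16 ≡ 126^2 = 15876 ≡ 3 (mod 143)
3^32 ≡ 3^2 = 9 ≡ 9 (mod 143)
3^64 ≡ 9^2 = 81 ≡ 81 (mod 143)
71 = 64 + 4 + 2 + 1 in binary powers of 2.
So 3^71 ≡ 81 · 81 · 9 · 3 ≡ 113 (mod 143).
Squaring chain: 113; never reaches −1, so base 3 is a Miller–Rabin witness that 143 is composite.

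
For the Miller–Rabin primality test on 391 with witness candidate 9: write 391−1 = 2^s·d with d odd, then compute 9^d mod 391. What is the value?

151

391 − 1 = 390 = 2^1 · 195, so d = 195.
9^1 ≡ 9 (mod 391)
9^2 ≡ 9^2 = 81 ≡ 81 (mod 391)
9^4 ≡ 81^2 = 6561 ≡ 305 (mod 391)
9^8 ≡ 305^2 = 93025 ≡ 358 (mod 391)
9^16 ≡ 358^2 = 128164 ≡ 307 (mod 391)
9^32 ≡ 307^2 = 94249 ≡ 18 (mod 391)
9^64 ≡ 18^2 = 324 ≡ 324 (mod 391)
9^128 ≡ 324^2 = 104976 ≡ 188 (mod 391)
195 = 128 + 64 + 2 + 1 in binary powers of 2.
So 9^195 ≡ 188 · 324 · 81 · 9 ≡ 151 (mod 391).
Squaring chain: 151; never reaches −1, so base 9 is a Miller–Rabin witness that 391 is composite.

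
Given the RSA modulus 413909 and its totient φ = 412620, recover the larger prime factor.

691

φ(n) = (p−1)(q−1) = n − (p+q) + 1, so p + q = 413909 − 412620 + 1 = 1290.
p and q are the roots of t² − 1290t + 413909 = 0.
Discriminant: 1290² − 4·413909 = 1664100 − 1655636 = 8464; √8464 = 92.
q = (1290 − 92)/2 = 599, p = (1290 + 92)/2 = 691.
Check: 599 · 691 = 413909.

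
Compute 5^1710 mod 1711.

779

5^1 ≡ 5 (mod 1711)
5^2 ≡ 5^2 = 25 ≡ 25 (mod 1711)
5^4 ≡ 25^2 = 625 ≡ 625 (mod 1711)
5^8 ≡ 625^2 = 390625 ≡ 517 (mod 1711)
5^16 ≡ 517^2 = 267289 ≡ 373 (mod 1711)
5^32 ≡ 373^2 = 139129 ≡ 538 (mod 1711)
5^64 ≡ 538^2 = 289444 ≡ 285 (mod 1711)
5^128 ≡ 285^2 = 81225 ≡ 808 (mod 1711)
5^256 ≡ 808^2 = 652864 ≡ 973 (mod 1711)
5^512 ≡ 973^2 = 946729 ≡ 546 (mod 1711)
5^1024 ≡ 546^2 = 298116 ≡ 402 (mod 1711)
1710 = 1024 + 512 + 128 + 32 + 8 + 4 + 2 in binary powers of 2.
So 5^1710 ≡ 402 · 546 · 808 · 538 · 517 · 625 · 25 ≡ 779 (mod 1711).
Since 779 ≠ 1, base 5 is a Fermat witness: 1711 is composite.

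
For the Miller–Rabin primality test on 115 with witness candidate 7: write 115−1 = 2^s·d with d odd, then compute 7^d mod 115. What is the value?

112

115 − 1 = 114 = 2^1 · 57, so d = 57.
7^1 ≡ 7 (mod 115)
7^2 ≡ 7^2 = 49 ≡ 49 (mod 115)
7^4 ≡ 49^2 = 2401 ≡ 101 (mod 115)
7^8 ≡ 101^2 = 10201 ≡ 81 (mod 115)
7^16 ≡ 81^2 = 6561 ≡ 6 (mod 115)
7^32 ≡ 6^2 = 36 ≡ 36 (mod 115)
57 = 32 + 16 + 8 + 1 in binary powers of 2.
So 7^57 ≡ 36 · 6 · 81 · 7 ≡ 112 (mod 115).
Squaring chain: 112; never reaches −1, so base 7 is a Miller–Rabin witness that 115 is composite.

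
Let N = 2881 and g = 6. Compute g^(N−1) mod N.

6^1 ≡ 6 (mod 2881)
6^2 ≡ 6^2 = 36 ≡ 36 (mod 2881)
6^4 ≡ 36^2 = 1296 ≡ 1296 (mod 2881)
6^8 ≡ 1296^2 = 1679616 ≡ 2874 (mod 2881)
6^16 ≡ 2874^2 = 8259876 ≡ 49 (mod 2881)
6^32 ≡ 49^2 = 2401 ≡ 2401 (mod 2881)
6^64 ≡ 2401^2 = 5764801 ≡ 2801 (mod 2881)
6^128 ≡ 2801^2 = 7845601 ≡ 638 (mod 2881)
6^256 ≡ 638^2 = 407044 ≡ 823 (mod 2881)
6^512 ≡ 823^2 = 677329 ≡ 294 (mod 2881)
6^1024 ≡ 294^2 = 86436 ≡ 6 (mod 2881)
6^2048 ≡ 6^2 = 36 ≡ 36 (mod 2881)
2880 = 2048 + 512 + 256 + 64 in binary powers of 2.
So 6^2880 ≡ 36 · 294 · 823 · 2801 ≡ 2839 (mod 2881).
Since 2839 ≠ 1, base 6 is a Fermat witness: 2881 is composite.

2839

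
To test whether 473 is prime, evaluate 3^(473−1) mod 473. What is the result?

3^1 ≡ 3 (mod 473)
3^2 ≡ 3^2 = 9 ≡ 9 (mod 473)
3^4 ≡ 9^2 = 81 ≡ 81 (mod 473)
3^8 ≡ 81^2 = 6561 ≡ 412 (mod 473)
3^16 ≡ 412^2 = 169744 ≡ 410 (mod 473)
3^32 ≡ 410^2 = 168100 ≡ 185 (mod 473)
3^64 ≡ 185^2 = 34225 ≡ 169 (mod 473)
3^128 ≡ 169^2 = 28561 ≡ 181 (mod 473)
3^256 ≡ 181^2 = 32761 ≡ 124 (mod 473)
472 = 256 + 128 + 64 + 16 + 8 in binary powers of 2.
So 3^472 ≡ 124 · 181 · 169 · 410 · 412 ≡ 53 (mod 473).
Since 53 ≠ 1, base 3 is a Fermat witness: 473 is composite.

53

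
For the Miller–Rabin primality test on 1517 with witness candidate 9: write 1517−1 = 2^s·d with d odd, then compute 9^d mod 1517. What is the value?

1517 − 1 = 1516 = 2^2 · 379, so d = 379.
9^1 ≡ 9 (mod 1517)
9^2 ≡ 9^2 = 81 ≡ 81 (mod 1517)
9^4 ≡ 81^2 = 6561 ≡ 493 (mod 1517)
9^8 ≡ 493^2 = 243049 ≡ 329 (mod 1517)
9^16 ≡ 329^2 = 108241 ≡ 534 (mod 1517)
9^32 ≡ 534^2 = 285156 ≡ 1477 (mod 1517)
9^64 ≡ 1477^2 = 2181529 ≡ 83 (mod 1517)
9^128 ≡ 83^2 = 6889 ≡ 821 (mod 1517)
9^256 ≡ 821^2 = 674041 ≡ 493 (mod 1517)
379 = 256 + 64 + 32 + 16 + 8 + 2 + 1 in binary powers of 2.
So 9^379 ≡ 493 · 83 · 1477 · 534 · 329 · 81 · 9 ≡ 934 (mod 1517).
Squaring chain: 934 → 81; never reaches −1, so base 9 is a Miller–Rabin witness that 1517 is composite.

934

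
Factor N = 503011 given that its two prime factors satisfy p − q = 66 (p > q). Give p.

Since p = q + 66, we have 503011 = q(q + 66), so q² + 66q − 503011 = 0.
Discriminant: 66² + 4·503011 = 4356 + 2012044 = 2016400; √2016400 = 1420.
q = (−66 + 1420)/2 = 677, and p = q + 66 = 743.
Check: 677 · 743 = 503011.

743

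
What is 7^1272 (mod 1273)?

7^1 ≡ 7 (mod 1273)
7^2 ≡ 7^2 = 49 ≡ 49 (mod 1273)
7^4 ≡ 49^2 = 2401 ≡ 1128 (mod 1273)
7^8 ≡ 1128^2 = 1272384 ≡ 657 (mod 1273)
7^16 ≡ 657^2 = 431649 ≡ 102 (mod 1273)
7^32 ≡ 102^2 = 10404 ≡ 220 (mod 1273)
7^64 ≡ 220^2 = 48400 ≡ 26 (mod 1273)
7^128 ≡ 26^2 = 676 ≡ 676 (mod 1273)
7^256 ≡ 676^2 = 456976 ≡ 1242 (mod 1273)
7^512 ≡ 1242^2 = 1542564 ≡ 961 (mod 1273)
7^1024 ≡ 961^2 = 923521 ≡ 596 (mod 1273)
1272 = 1024 + 128 + 64 + 32 + 16 + 8 in binary powers of 2.
So 7^1272 ≡ 596 · 676 · 26 · 220 · 102 · 657 ≡ 1179 (mod 1273).
Since 1179 ≠ 1, base 7 is a Fermat witness: 1273 is composite.

1179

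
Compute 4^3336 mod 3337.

4^1 ≡ 4 (mod 3337)
4^2 ≡ 4^2 = 16 ≡ 16 (mod 3337)
4^4 ≡ 16^2 = 256 ≡ 256 (mod 3337)
4^8 ≡ 256^2 = 65536 ≡ 2133 (mod 3337)
4^16 ≡ 2133^2 = 4549689 ≡ 1358 (mod 3337)
4^32 ≡ 1358^2 = 1844164 ≡ 2140 (mod 3337)
4^64 ≡ 2140^2 = 4579600 ≡ 1236 (mod 3337)
4^128 ≡ 1236^2 = 1527696 ≡ 2687 (mod 3337)
4^256 ≡ 2687^2 = 7219969 ≡ 2038 (mod 3337)
4^512 ≡ 2038^2 = 4153444 ≡ 2216 (mod 3337)
4^1024 ≡ 2216^2 = 4910656 ≡ 1929 (mod 3337)
4^2048 ≡ 1929^2 = 3721041 ≡ 286 (mod 3337)
3336 = 2048 + 1024 + 256 + 8 in binary powers of 2.
So 4^3336 ≡ 286 · 1929 · 2038 · 2133 ≡ 192 (mod 3337).
Since 192 ≠ 1, base 4 is a Fermat witness: 3337 is composite.

192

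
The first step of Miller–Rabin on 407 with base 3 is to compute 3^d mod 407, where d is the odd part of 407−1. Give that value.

280

407 − 1 = 406 = 2^1 · 203, so d = 203.
3^1 ≡ 3 (mod 407)
3^2 ≡ 3^2 = 9 ≡ 9 (mod 407)
3^4 ≡ 9^2 = 81 ≡ 81 (mod 407)
3^8 ≡ 81^2 = 6561 ≡ 49 (mod 407)
3^16 ≡ 49^2 = 2401 ≡ 366 (mod 407)
3^32 ≡ 366^2 = 133956 ≡ 53 (mod 407)
3^64 ≡ 53^2 = 2809 ≡ 367 (mod 407)
3^128 ≡ 367^2 = 134689 ≡ 379 (mod 407)
203 = 128 + 64 + 8 + 2 + 1 in binary powers of 2.
So 3^203 ≡ 379 · 367 · 49 · 9 · 3 ≡ 280 (mod 407).
Squaring chain: 280; never reaches −1, so base 3 is a Miller–Rabin witness that 407 is composite.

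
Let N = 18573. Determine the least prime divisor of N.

3

18573 is odd.
Digit sum 24, divisible by 3.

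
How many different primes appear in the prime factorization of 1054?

1054 = 2 · 527
527 = 17 · 31
1054 = 2 · 17 · 31, which has 3 distinct prime factors.

3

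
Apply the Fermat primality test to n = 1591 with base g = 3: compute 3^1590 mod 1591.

3^1 ≡ 3 (mod 1591)
3^2 ≡ 3^2 = 9 ≡ 9 (mod 1591)
3^4 ≡ 9^2 = 81 ≡ 81 (mod 1591)
3^8 ≡ 81^2 = 6561 ≡ 197 (mod 1591)
3^16 ≡ 197^2 = 38809 ≡ 625 (mod 1591)
3^32 ≡ 625^2 = 390625 ≡ 830 (mod 1591)
3^64 ≡ 830^2 = 688900 ≡ 1588 (mod 1591)
3^128 ≡ 1588^2 = 2521744 ≡ 9 (mod 1591)
3^256 ≡ 9^2 = 81 ≡ 81 (mod 1591)
3^512 ≡ 81^2 = 6561 ≡ 197 (mod 1591)
3^1024 ≡ 197^2 = 38809 ≡ 625 (mod 1591)
1590 = 1024 + 512 + 32 + 16 + 4 + 2 in binary powers of 2.
So 3^1590 ≡ 625 · 197 · 830 · 625 · 81 · 9 ≡ 322 (mod 1591).
Since 322 ≠ 1, base 3 is a Fermat witness: 1591 is composite.

322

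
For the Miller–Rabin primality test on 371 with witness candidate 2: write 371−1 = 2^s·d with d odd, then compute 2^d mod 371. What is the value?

371 − 1 = 370 = 2^1 · 185, so d = 185.
2^1 ≡ 2 (mod 371)
2^2 ≡ 2^2 = 4 ≡ 4 (mod 371)
2^4 ≡ 4^2 = 16 ≡ 16 (mod 371)
2^8 ≡ 16^2 = 256 ≡ 256 (mod 371)
2^16 ≡ 256^2 = 65536 ≡ 240 (mod 371)
2^32 ≡ 240^2 = 57600 ≡ 95 (mod 371)
2^64 ≡ 95^2 = 9025 ≡ 121 (mod 371)
2^128 ≡ 121^2 = 14641 ≡ 172 (mod 371)
185 = 128 + 32 + 16 + 8 + 1 in binary powers of 2.
So 2^185 ≡ 172 · 95 · 240 · 256 · 2 ≡ 151 (mod 371).
Squaring chain: 151; never reaches −1, so base 2 is a Miller–Rabin witness that 371 is composite.

151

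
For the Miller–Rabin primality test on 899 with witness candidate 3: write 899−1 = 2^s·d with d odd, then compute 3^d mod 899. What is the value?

641

899 − 1 = 898 = 2^1 · 449, so d = 449.
3^1 ≡ 3 (mod 899)
3^2 ≡ 3^2 = 9 ≡ 9 (mod 899)
3^4 ≡ 9^2 = 81 ≡ 81 (mod 899)
3^8 ≡ 81^2 = 6561 ≡ 268 (mod 899)
3^16 ≡ 268^2 = 71824 ≡ 803 (mod 899)
3^32 ≡ 803^2 = 644809 ≡ 226 (mod 899)
3^64 ≡ 226^2 = 51076 ≡ 732 (mod 899)
3^128 ≡ 732^2 = 535824 ≡ 20 (mod 899)
3^256 ≡ 20^2 = 400 ≡ 400 (mod 899)
449 = 256 + 128 + 64 + 1 in binary powers of 2.
So 3^449 ≡ 400 · 20 · 732 · 3 ≡ 641 (mod 899).
Squaring chain: 641; never reaches −1, so base 3 is a Miller–Rabin witness that 899 is composite.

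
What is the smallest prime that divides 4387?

41

4387 is odd.
Digit sum 22, not divisible by 3.
Ends in 7: not divisible by 5.
7: 4387 = 7·626 + 5
11: 4387 = 11·398 + 9
13: 4387 = 13·337 + 6
17: 4387 = 17·258 + 1
19: 4387 = 19·230 + 17
23: 4387 = 23·190 + 17
29: 4387 = 29·151 + 8
31: 4387 = 31·141 + 16
37: 4387 = 37·118 + 21
41: 4387 = 41·107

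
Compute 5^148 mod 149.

5^1 ≡ 5 (mod 149)
5^2 ≡ 5^2 = 25 ≡ 25 (mod 149)
5^4 ≡ 25^2 = 625 ≡ 29 (mod 149)
5^8 ≡ 29^2 = 841 ≡ 96 (mod 149)
5^16 ≡ 96^2 = 9216 ≡ 127 (mod 149)
5^32 ≡ 127^2 = 16129 ≡ 37 (mod 149)
5^64 ≡ 37^2 = 1369 ≡ 28 (mod 149)
5^128 ≡ 28^2 = 784 ≡ 39 (mod 149)
148 = 128 + 16 + 4 in binary powers of 2.
So 5^148 ≡ 39 · 127 · 29 ≡ 1 (mod 149).
Since the result is 1, base 5 gives no evidence that 149 is composite.

1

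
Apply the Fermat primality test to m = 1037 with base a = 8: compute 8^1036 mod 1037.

339

8^1 ≡ 8 (mod 1037)
8^2 ≡ 8^2 = 64 ≡ 64 (mod 1037)
8^4 ≡ 64^2 = 4096 ≡ 985 (mod 1037)
8^8 ≡ 985^2 = 970225 ≡ 630 (mod 1037)
8^16 ≡ 630^2 = 396900 ≡ 766 (mod 1037)
8^32 ≡ 766^2 = 586756 ≡ 851 (mod 1037)
8^64 ≡ 851^2 = 724201 ≡ 375 (mod 1037)
8^128 ≡ 375^2 = 140625 ≡ 630 (mod 1037)
8^256 ≡ 630^2 = 396900 ≡ 766 (mod 1037)
8^512 ≡ 766^2 = 586756 ≡ 851 (mod 1037)
8^1024 ≡ 851^2 = 724201 ≡ 375 (mod 1037)
1036 = 1024 + 8 + 4 in binary powers of 2.
So 8^1036 ≡ 375 · 630 · 985 ≡ 339 (mod 1037).
Since 339 ≠ 1, base 8 is a Fermat witness: 1037 is composite.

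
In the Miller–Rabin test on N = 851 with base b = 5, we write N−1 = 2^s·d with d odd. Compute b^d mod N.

851 − 1 = 850 = 2^1 · 425, so d = 425.
5^1 ≡ 5 (mod 851)
5^2 ≡ 5^2 = 25 ≡ 25 (mod 851)
5^4 ≡ 25^2 = 625 ≡ 625 (mod 851)
5^8 ≡ 625^2 = 390625 ≡ 16 (mod 851)
5^16 ≡ 16^2 = 256 ≡ 256 (mod 851)
5^32 ≡ 256^2 = 65536 ≡ 9 (mod 851)
5^64 ≡ 9^2 = 81 ≡ 81 (mod 851)
5^128 ≡ 81^2 = 6561 ≡ 604 (mod 851)
5^256 ≡ 604^2 = 364816 ≡ 588 (mod 851)
425 = 256 + 128 + 32 + 8 + 1 in binary powers of 2.
So 5^425 ≡ 588 · 604 · 9 · 16 · 5 ≡ 109 (mod 851).
Squaring chain: 109; never reaches −1, so base 5 is a Miller–Rabin witness that 851 is composite.

109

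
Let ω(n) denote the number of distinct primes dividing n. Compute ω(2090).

2090 = 2 · 1045
1045 = 5 · 209
209 = 11 · 19
2090 = 2 · 5 · 11 · 19, which has 4 distinct prime factors.

4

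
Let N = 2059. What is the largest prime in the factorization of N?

2059 = 29 · 71
71 is prime.
So 2059 = 29 · 71; the largest prime factor is 71.

71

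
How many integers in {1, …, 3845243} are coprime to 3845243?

3771040

Factor: 3845243 = 131 · 149 · 197.
φ(3845243) = (131−1) · (149−1) · (197−1) = 130 · 148 · 196 = 3771040.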